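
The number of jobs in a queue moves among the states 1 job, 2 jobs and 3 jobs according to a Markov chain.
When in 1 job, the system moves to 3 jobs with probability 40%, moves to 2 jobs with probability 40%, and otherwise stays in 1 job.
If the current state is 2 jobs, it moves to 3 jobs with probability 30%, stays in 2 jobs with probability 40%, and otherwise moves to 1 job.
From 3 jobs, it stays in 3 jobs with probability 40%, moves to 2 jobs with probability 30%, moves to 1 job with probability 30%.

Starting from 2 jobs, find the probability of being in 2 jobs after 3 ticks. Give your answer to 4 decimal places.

0.3640

Propagate the distribution vector 3 ticks from 2 jobs.
After 0 ticks: (0.0000, 1.0000, 0.0000)
After 1 tick: (0.3000, 0.4000, 0.3000)
After 2 ticks: (0.2700, 0.3700, 0.3600)
After 3 ticks: (0.2730, 0.3640, 0.3630)
P(in 2 jobs after 3 ticks) = 0.3640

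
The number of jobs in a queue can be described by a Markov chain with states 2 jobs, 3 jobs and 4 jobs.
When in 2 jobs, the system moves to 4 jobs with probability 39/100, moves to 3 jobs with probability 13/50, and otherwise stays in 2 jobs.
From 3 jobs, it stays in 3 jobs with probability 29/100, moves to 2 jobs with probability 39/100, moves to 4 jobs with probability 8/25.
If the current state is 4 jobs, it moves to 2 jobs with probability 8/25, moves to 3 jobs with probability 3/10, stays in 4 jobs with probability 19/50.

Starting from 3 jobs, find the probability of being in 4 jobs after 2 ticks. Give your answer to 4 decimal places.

Sum over the intermediate state after 1 tick:
P = P(3 jobs→2 jobs)·P(2 jobs→4 jobs) + P(3 jobs→3 jobs)·P(3 jobs→4 jobs) + P(3 jobs→4 jobs)·P(4 jobs→4 jobs)
  = 0.39×0.39 + 0.29×0.32 + 0.32×0.38
  = 0.1521 + 0.0928 + 0.1216 = 0.3665

0.3665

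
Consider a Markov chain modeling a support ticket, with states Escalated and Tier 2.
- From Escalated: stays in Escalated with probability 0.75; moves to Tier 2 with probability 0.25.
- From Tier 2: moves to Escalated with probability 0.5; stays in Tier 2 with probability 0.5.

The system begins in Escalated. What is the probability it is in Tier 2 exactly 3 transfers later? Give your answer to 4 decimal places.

Propagate the distribution vector 3 transfers from Escalated.
After 0 transfers: (1.0000, 0.0000)
After 1 transfer: (0.7500, 0.2500)
After 2 transfers: (0.6875, 0.3125)
After 3 transfers: (0.6719, 0.3281)
P(in Tier 2 after 3 transfers) = 0.3281

0.3281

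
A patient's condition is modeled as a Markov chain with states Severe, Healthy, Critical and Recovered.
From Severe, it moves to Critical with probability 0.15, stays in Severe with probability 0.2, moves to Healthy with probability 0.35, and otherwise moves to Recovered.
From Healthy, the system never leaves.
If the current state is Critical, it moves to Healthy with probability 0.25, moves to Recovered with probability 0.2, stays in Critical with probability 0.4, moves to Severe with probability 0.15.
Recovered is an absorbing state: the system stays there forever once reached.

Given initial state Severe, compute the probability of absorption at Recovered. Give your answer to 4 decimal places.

Let h(s) be the probability of absorption at Recovered starting from transient state s. Then h(Recovered) = 1 and h(Healthy) = 0. By first-step analysis:
h(Severe) = 0.2·h(Severe) + 0.35·0 + 0.15·h(Critical) + 0.3·1
h(Critical) = 0.15·h(Severe) + 0.25·0 + 0.4·h(Critical) + 0.2·1
Solving: h(Severe) = 0.4590, h(Critical) = 0.4481.
Starting from Severe, the probability is 0.4590.

0.4590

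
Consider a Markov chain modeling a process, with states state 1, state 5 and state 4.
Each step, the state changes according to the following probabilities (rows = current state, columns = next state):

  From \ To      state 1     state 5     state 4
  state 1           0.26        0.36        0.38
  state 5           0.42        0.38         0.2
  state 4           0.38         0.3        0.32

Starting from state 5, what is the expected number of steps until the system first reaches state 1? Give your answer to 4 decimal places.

2.4336

Let t(s) be the expected number of steps to first reach state 1 from state s, with t(state 1) = 0. Conditioning on the first step:
t(state 5) = 1 + 0.38·t(state 5) + 0.2·t(state 4)
t(state 4) = 1 + 0.3·t(state 5) + 0.32·t(state 4)
Solving: t(state 5) = 2.4336, t(state 4) = 2.5442.
Expected steps from state 5 to state 1: 2.4336.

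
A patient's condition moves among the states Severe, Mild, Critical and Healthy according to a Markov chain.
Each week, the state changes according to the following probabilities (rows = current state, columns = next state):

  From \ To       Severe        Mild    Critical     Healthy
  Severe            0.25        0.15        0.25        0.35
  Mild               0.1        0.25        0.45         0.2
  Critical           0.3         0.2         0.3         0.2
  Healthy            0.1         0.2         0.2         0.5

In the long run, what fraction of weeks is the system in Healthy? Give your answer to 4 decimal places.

0.3255

Let the stationary distribution be π with π = πP and π_1 + π_2 + π_3 + π_4 = 1.
π_1 = 0.25·π_1 + 0.1·π_2 + 0.3·π_3 + 0.1·π_4
π_2 = 0.15·π_1 + 0.25·π_2 + 0.2·π_3 + 0.2·π_4
π_3 = 0.25·π_1 + 0.45·π_2 + 0.3·π_3 + 0.2·π_4
Solving with the normalization constraint gives π = (0.1855, 0.2008, 0.2883, 0.3255).
So the stationary probability of Healthy is 0.3255.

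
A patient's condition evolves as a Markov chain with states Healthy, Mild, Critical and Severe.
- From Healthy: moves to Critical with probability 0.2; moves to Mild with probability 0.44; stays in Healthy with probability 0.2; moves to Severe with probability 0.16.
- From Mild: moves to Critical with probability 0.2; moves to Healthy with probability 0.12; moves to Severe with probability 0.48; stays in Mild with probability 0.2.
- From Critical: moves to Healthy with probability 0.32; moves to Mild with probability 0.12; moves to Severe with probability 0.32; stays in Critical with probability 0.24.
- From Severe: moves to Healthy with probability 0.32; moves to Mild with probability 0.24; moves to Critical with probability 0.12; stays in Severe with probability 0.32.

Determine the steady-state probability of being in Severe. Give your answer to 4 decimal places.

Let the stationary distribution be π with π = πP and π_1 + π_2 + π_3 + π_4 = 1.
π_1 = 0.2·π_1 + 0.12·π_2 + 0.32·π_3 + 0.32·π_4
π_2 = 0.44·π_1 + 0.2·π_2 + 0.12·π_3 + 0.24·π_4
π_3 = 0.2·π_1 + 0.2·π_2 + 0.24·π_3 + 0.12·π_4
Solving with the normalization constraint gives π = (0.2400, 0.2560, 0.1815, 0.3226).
So the stationary probability of Severe is 0.3226.

0.3226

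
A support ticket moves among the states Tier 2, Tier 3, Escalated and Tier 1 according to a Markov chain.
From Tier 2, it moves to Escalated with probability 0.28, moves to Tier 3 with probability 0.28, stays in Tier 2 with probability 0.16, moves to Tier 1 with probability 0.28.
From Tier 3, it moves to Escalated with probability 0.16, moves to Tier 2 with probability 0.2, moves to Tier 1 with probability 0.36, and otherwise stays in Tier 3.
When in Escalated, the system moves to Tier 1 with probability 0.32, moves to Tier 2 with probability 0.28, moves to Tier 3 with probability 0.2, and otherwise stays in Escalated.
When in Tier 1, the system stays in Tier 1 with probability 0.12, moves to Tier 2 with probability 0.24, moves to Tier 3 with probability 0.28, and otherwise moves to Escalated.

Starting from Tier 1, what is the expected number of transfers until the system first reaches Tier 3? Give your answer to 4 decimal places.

3.8993

Let t(s) be the expected number of transfers to first reach Tier 3 from state s, with t(Tier 3) = 0. Conditioning on the first transfer:
t(Tier 2) = 1 + 0.16·t(Tier 2) + 0.28·t(Escalated) + 0.28·t(Tier 1)
t(Escalated) = 1 + 0.28·t(Tier 2) + 0.2·t(Escalated) + 0.32·t(Tier 1)
t(Tier 1) = 1 + 0.24·t(Tier 2) + 0.36·t(Escalated) + 0.12·t(Tier 1)
Solving: t(Tier 2) = 3.8794, t(Escalated) = 4.1675, t(Tier 1) = 3.8993.
Expected transfers from Tier 1 to Tier 3: 3.8993.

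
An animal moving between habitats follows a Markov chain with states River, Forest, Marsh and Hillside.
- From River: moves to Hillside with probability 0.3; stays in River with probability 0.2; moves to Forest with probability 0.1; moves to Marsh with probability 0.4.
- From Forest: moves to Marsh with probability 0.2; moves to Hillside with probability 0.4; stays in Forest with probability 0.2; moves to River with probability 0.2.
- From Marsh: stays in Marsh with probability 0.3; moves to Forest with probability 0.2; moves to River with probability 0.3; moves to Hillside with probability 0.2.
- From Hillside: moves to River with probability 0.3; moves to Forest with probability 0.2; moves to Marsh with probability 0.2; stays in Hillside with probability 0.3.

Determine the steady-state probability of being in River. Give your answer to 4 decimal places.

Let the stationary distribution be π with π = πP and π_1 + π_2 + π_3 + π_4 = 1.
π_1 = 0.2·π_1 + 0.2·π_2 + 0.3·π_3 + 0.3·π_4
π_2 = 0.1·π_1 + 0.2·π_2 + 0.2·π_3 + 0.2·π_4
π_3 = 0.4·π_1 + 0.2·π_2 + 0.3·π_3 + 0.2·π_4
Solving with the normalization constraint gives π = (0.2569, 0.1743, 0.2793, 0.2895).
So the stationary probability of River is 0.2569.

0.2569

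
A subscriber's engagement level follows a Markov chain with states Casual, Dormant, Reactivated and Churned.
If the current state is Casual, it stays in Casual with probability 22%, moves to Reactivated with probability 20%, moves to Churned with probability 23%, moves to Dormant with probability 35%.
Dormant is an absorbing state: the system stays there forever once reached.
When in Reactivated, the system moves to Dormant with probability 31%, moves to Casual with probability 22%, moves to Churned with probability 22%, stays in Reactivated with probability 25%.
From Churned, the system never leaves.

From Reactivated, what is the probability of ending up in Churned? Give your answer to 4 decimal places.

0.4107

Let h(s) be the probability of absorption at Churned starting from transient state s. Then h(Churned) = 1 and h(Dormant) = 0. By first-step analysis:
h(Casual) = 0.22·h(Casual) + 0.35·0 + 0.2·h(Reactivated) + 0.23·1
h(Reactivated) = 0.22·h(Casual) + 0.31·0 + 0.25·h(Reactivated) + 0.22·1
Solving: h(Casual) = 0.4002, h(Reactivated) = 0.4107.
Starting from Reactivated, the probability is 0.4107.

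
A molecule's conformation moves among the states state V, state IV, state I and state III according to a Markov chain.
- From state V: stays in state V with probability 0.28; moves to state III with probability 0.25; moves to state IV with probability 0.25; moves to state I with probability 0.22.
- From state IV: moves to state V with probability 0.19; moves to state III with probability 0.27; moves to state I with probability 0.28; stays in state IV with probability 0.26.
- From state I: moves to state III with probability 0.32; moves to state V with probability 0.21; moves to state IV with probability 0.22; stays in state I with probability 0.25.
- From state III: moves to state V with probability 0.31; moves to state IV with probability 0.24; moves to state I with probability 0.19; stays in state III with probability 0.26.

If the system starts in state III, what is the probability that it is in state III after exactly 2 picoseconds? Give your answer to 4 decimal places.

Propagate the distribution vector 2 picoseconds from state III.
After 0 picoseconds: (0.0000, 0.0000, 0.0000, 1.0000)
After 1 picosecond: (0.3100, 0.2400, 0.1900, 0.2600)
After 2 picoseconds: (0.2529, 0.2441, 0.2323, 0.2707)
P(in state III after 2 picoseconds) = 0.2707

0.2707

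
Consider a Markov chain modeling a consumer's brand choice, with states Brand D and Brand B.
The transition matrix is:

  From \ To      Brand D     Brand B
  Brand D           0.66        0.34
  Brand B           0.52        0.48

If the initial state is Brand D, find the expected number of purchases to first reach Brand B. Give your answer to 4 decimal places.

2.9412

Let t(s) be the expected number of purchases to first reach Brand B from state s, with t(Brand B) = 0. Conditioning on the first purchase:
t(Brand D) = 1 + 0.66·t(Brand D)
Solving: t(Brand D) = 2.9412.
Expected purchases from Brand D to Brand B: 2.9412.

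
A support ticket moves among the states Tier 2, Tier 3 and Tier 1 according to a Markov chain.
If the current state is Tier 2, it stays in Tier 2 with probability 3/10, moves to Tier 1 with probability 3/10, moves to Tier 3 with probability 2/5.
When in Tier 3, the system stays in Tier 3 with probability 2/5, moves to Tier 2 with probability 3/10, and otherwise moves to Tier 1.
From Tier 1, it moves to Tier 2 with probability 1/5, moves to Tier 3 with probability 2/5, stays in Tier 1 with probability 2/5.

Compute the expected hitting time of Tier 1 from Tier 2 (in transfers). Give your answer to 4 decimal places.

Let t(s) be the expected number of transfers to first reach Tier 1 from state s, with t(Tier 1) = 0. Conditioning on the first transfer:
t(Tier 2) = 1 + 0.3·t(Tier 2) + 0.4·t(Tier 3)
t(Tier 3) = 1 + 0.3·t(Tier 2) + 0.4·t(Tier 3)
Solving: t(Tier 2) = 3.3333, t(Tier 3) = 3.3333.
Expected transfers from Tier 2 to Tier 1: 3.3333.

3.3333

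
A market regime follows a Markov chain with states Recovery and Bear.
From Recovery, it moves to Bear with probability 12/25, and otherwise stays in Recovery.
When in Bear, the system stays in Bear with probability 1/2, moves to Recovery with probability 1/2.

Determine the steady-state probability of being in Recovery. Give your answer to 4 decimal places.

Let the stationary distribution be π with π = πP and π_1 + π_2 = 1.
π_1 = 0.52·π_1 + 0.5·π_2
Solving with the normalization constraint gives π = (0.5102, 0.4898).
So the stationary probability of Recovery is 0.5102.

0.5102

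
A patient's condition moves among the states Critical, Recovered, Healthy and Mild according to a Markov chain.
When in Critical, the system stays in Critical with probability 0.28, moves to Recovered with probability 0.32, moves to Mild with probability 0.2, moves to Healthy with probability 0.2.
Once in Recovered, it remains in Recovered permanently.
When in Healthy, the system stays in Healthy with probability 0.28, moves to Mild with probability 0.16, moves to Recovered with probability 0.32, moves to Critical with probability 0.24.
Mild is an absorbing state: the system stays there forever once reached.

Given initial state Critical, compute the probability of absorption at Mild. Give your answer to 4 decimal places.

Let h(s) be the probability of absorption at Mild starting from transient state s. Then h(Mild) = 1 and h(Recovered) = 0. By first-step analysis:
h(Critical) = 0.28·h(Critical) + 0.32·0 + 0.2·h(Healthy) + 0.2·1
h(Healthy) = 0.24·h(Critical) + 0.32·0 + 0.28·h(Healthy) + 0.16·1
Solving: h(Critical) = 0.3741, h(Healthy) = 0.3469.
Starting from Critical, the probability is 0.3741.

0.3741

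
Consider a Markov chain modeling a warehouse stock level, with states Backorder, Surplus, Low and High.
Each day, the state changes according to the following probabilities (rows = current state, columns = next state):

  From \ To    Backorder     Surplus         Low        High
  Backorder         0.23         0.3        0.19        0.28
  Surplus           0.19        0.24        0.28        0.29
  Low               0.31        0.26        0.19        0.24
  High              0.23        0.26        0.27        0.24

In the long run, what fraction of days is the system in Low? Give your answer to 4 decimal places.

0.2348

Let the stationary distribution be π with π = πP and π_1 + π_2 + π_3 + π_4 = 1.
π_1 = 0.23·π_1 + 0.19·π_2 + 0.31·π_3 + 0.23·π_4
π_2 = 0.3·π_1 + 0.24·π_2 + 0.26·π_3 + 0.26·π_4
π_3 = 0.19·π_1 + 0.28·π_2 + 0.19·π_3 + 0.27·π_4
Solving with the normalization constraint gives π = (0.2382, 0.2642, 0.2348, 0.2627).
So the stationary probability of Low is 0.2348.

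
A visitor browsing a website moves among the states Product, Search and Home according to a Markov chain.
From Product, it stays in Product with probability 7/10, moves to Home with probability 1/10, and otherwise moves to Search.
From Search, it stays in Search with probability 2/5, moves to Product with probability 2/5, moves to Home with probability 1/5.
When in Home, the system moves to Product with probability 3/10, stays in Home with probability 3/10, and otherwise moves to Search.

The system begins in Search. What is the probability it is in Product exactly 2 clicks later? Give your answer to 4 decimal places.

Sum over the intermediate state after 1 click:
P = P(Search→Product)·P(Product→Product) + P(Search→Search)·P(Search→Product) + P(Search→Home)·P(Home→Product)
  = 0.4×0.7 + 0.4×0.4 + 0.2×0.3
  = 0.2800 + 0.1600 + 0.0600 = 0.5000

0.5000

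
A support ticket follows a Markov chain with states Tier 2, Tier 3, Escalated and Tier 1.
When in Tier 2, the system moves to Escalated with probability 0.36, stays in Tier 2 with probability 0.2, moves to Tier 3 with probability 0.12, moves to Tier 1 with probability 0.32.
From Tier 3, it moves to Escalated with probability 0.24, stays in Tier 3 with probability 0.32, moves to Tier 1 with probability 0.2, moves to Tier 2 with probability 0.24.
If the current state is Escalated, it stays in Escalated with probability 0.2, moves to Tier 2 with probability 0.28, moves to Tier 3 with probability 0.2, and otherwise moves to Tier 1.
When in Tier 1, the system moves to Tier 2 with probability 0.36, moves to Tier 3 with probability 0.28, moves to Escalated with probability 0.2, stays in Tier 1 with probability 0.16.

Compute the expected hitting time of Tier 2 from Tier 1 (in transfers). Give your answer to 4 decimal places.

3.2234

Let t(s) be the expected number of transfers to first reach Tier 2 from state s, with t(Tier 2) = 0. Conditioning on the first transfer:
t(Tier 3) = 1 + 0.32·t(Tier 3) + 0.24·t(Escalated) + 0.2·t(Tier 1)
t(Escalated) = 1 + 0.2·t(Tier 3) + 0.2·t(Escalated) + 0.32·t(Tier 1)
t(Tier 1) = 1 + 0.28·t(Tier 3) + 0.2·t(Escalated) + 0.16·t(Tier 1)
Solving: t(Tier 3) = 3.6357, t(Escalated) = 3.4483, t(Tier 1) = 3.2234.
Expected transfers from Tier 1 to Tier 2: 3.2234.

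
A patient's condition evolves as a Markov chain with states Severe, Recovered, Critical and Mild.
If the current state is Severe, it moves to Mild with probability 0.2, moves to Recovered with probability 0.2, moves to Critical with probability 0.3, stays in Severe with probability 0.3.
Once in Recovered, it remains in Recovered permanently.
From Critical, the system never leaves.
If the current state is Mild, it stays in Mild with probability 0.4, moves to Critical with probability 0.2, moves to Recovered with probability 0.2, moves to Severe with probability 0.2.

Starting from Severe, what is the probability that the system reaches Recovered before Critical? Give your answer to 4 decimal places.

Let h(s) be the probability of absorption at Recovered starting from transient state s. Then h(Recovered) = 1 and h(Critical) = 0. By first-step analysis:
h(Severe) = 0.3·h(Severe) + 0.2·1 + 0.3·0 + 0.2·h(Mild)
h(Mild) = 0.2·h(Severe) + 0.2·1 + 0.2·0 + 0.4·h(Mild)
Solving: h(Severe) = 0.4211, h(Mild) = 0.4737.
Starting from Severe, the probability is 0.4211.

0.4211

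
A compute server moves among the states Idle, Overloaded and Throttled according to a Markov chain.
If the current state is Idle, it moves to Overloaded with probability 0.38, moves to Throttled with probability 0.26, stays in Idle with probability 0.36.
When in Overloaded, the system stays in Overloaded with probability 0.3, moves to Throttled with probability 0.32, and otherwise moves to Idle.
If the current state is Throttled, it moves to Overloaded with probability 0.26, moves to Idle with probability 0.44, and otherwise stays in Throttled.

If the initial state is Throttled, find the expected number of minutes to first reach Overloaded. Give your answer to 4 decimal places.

Let t(s) be the expected number of minutes to first reach Overloaded from state s, with t(Overloaded) = 0. Conditioning on the first minute:
t(Idle) = 1 + 0.36·t(Idle) + 0.26·t(Throttled)
t(Throttled) = 1 + 0.44·t(Idle) + 0.3·t(Throttled)
Solving: t(Idle) = 2.8777, t(Throttled) = 3.2374.
Expected minutes from Throttled to Overloaded: 3.2374.

3.2374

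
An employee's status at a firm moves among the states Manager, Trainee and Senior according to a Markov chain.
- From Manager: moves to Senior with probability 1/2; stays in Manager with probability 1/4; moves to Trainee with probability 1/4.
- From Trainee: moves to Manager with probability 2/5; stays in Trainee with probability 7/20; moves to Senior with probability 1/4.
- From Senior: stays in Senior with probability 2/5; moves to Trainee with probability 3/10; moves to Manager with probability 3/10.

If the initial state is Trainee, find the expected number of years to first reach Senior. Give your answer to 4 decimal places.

Let t(s) be the expected number of years to first reach Senior from state s, with t(Senior) = 0. Conditioning on the first year:
t(Manager) = 1 + 0.25·t(Manager) + 0.25·t(Trainee)
t(Trainee) = 1 + 0.4·t(Manager) + 0.35·t(Trainee)
Solving: t(Manager) = 2.3226, t(Trainee) = 2.9677.
Expected years from Trainee to Senior: 2.9677.

2.9677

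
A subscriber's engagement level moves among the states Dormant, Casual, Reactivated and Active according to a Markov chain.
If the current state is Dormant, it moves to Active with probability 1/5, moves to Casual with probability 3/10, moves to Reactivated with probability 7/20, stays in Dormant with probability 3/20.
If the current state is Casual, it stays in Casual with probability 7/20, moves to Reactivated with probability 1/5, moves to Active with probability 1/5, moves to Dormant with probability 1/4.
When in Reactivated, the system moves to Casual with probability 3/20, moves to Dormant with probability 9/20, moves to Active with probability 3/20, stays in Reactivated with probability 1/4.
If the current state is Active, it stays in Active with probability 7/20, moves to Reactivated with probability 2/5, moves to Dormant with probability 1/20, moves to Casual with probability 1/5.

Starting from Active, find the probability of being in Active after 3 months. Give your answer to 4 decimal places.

Propagate the distribution vector 3 months from Active.
After 0 months: (0.0000, 0.0000, 0.0000, 1.0000)
After 1 month: (0.0500, 0.2000, 0.4000, 0.3500)
After 2 months: (0.2550, 0.2150, 0.2975, 0.2325)
After 3 months: (0.2375, 0.2429, 0.2996, 0.2200)
P(in Active after 3 months) = 0.2200

0.2200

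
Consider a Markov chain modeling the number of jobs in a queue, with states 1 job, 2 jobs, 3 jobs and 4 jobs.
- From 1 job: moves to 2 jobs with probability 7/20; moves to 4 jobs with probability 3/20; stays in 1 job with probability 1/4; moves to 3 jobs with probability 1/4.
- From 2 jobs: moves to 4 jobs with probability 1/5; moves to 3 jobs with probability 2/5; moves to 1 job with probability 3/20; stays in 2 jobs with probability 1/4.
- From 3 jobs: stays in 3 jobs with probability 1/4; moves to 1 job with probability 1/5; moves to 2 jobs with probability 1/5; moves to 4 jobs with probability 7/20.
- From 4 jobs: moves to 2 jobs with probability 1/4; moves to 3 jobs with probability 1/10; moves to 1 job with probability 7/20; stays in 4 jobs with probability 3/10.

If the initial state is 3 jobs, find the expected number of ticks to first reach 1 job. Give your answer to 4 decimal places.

Let t(s) be the expected number of ticks to first reach 1 job from state s, with t(1 job) = 0. Conditioning on the first tick:
t(2 jobs) = 1 + 0.25·t(2 jobs) + 0.4·t(3 jobs) + 0.2·t(4 jobs)
t(3 jobs) = 1 + 0.2·t(2 jobs) + 0.25·t(3 jobs) + 0.35·t(4 jobs)
t(4 jobs) = 1 + 0.25·t(2 jobs) + 0.1·t(3 jobs) + 0.3·t(4 jobs)
Solving: t(2 jobs) = 4.5957, t(3 jobs) = 4.2766, t(4 jobs) = 3.6809.
Expected ticks from 3 jobs to 1 job: 4.2766.

4.2766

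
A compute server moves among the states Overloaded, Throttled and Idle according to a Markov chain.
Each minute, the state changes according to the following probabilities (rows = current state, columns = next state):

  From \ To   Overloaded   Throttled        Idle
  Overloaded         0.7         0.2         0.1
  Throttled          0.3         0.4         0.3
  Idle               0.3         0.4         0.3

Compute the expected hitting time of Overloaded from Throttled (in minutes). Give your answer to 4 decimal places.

3.3333

Let t(s) be the expected number of minutes to first reach Overloaded from state s, with t(Overloaded) = 0. Conditioning on the first minute:
t(Throttled) = 1 + 0.4·t(Throttled) + 0.3·t(Idle)
t(Idle) = 1 + 0.4·t(Throttled) + 0.3·t(Idle)
Solving: t(Throttled) = 3.3333, t(Idle) = 3.3333.
Expected minutes from Throttled to Overloaded: 3.3333.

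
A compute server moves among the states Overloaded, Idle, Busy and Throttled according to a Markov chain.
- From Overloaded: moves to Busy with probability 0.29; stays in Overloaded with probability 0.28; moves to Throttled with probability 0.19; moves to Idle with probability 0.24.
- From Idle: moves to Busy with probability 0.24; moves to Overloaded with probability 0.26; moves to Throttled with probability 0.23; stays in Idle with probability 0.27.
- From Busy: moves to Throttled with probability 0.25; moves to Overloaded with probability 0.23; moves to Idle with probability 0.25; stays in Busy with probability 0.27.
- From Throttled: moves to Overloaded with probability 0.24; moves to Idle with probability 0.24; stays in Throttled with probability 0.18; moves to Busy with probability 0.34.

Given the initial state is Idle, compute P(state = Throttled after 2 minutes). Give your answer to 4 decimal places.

0.2129

Propagate the distribution vector 2 minutes from Idle.
After 0 minutes: (0.0000, 1.0000, 0.0000, 0.0000)
After 1 minute: (0.2600, 0.2700, 0.2400, 0.2300)
After 2 minutes: (0.2534, 0.2505, 0.2832, 0.2129)
P(in Throttled after 2 minutes) = 0.2129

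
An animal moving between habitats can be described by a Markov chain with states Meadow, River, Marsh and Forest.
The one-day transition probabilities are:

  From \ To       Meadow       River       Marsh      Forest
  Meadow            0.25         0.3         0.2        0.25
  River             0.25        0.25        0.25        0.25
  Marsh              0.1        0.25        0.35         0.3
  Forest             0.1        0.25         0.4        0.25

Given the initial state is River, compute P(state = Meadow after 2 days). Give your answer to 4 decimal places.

0.1750

Propagate the distribution vector 2 days from River.
After 0 days: (0.0000, 1.0000, 0.0000, 0.0000)
After 1 day: (0.2500, 0.2500, 0.2500, 0.2500)
After 2 days: (0.1750, 0.2625, 0.3000, 0.2625)
P(in Meadow after 2 days) = 0.1750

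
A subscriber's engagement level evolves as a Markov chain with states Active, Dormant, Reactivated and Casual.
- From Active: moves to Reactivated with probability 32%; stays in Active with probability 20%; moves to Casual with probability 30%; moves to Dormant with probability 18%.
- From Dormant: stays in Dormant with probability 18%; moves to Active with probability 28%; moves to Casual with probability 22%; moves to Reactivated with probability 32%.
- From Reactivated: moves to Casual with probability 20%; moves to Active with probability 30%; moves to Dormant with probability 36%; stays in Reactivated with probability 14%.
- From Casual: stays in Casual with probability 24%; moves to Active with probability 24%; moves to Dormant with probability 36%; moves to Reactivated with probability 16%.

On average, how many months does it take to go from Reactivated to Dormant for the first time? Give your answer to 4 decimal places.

Let t(s) be the expected number of months to first reach Dormant from state s, with t(Dormant) = 0. Conditioning on the first month:
t(Active) = 1 + 0.2·t(Active) + 0.32·t(Reactivated) + 0.3·t(Casual)
t(Reactivated) = 1 + 0.3·t(Active) + 0.14·t(Reactivated) + 0.2·t(Casual)
t(Casual) = 1 + 0.24·t(Active) + 0.16·t(Reactivated) + 0.24·t(Casual)
Solving: t(Active) = 3.7121, t(Reactivated) = 3.1926, t(Casual) = 3.1602.
Expected months from Reactivated to Dormant: 3.1926.

3.1926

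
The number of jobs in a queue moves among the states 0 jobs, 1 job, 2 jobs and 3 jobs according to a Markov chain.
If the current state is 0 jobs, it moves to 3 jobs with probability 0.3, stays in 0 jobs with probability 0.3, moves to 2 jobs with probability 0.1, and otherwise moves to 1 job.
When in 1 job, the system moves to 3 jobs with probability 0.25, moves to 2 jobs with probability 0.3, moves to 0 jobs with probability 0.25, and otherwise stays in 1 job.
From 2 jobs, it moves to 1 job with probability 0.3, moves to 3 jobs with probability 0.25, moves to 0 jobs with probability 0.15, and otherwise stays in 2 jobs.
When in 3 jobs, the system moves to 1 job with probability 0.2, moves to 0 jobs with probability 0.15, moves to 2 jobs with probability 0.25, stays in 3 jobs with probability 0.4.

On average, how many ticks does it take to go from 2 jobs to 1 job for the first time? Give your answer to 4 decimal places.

Let t(s) be the expected number of ticks to first reach 1 job from state s, with t(1 job) = 0. Conditioning on the first tick:
t(0 jobs) = 1 + 0.3·t(0 jobs) + 0.1·t(2 jobs) + 0.3·t(3 jobs)
t(2 jobs) = 1 + 0.15·t(0 jobs) + 0.3·t(2 jobs) + 0.25·t(3 jobs)
t(3 jobs) = 1 + 0.15·t(0 jobs) + 0.25·t(2 jobs) + 0.4·t(3 jobs)
Solving: t(0 jobs) = 3.7356, t(2 jobs) = 3.7099, t(3 jobs) = 4.1463.
Expected ticks from 2 jobs to 1 job: 3.7099.

3.7099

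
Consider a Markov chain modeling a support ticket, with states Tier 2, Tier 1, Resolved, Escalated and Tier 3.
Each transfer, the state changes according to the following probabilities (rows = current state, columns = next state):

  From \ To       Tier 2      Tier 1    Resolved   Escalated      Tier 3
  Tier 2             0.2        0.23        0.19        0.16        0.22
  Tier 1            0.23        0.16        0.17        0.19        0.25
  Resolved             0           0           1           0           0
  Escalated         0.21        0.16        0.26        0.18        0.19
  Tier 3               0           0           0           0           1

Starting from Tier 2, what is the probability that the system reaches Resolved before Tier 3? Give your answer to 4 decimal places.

0.4723

Let h(s) be the probability of absorption at Resolved starting from transient state s. Then h(Resolved) = 1 and h(Tier 3) = 0. By first-step analysis:
h(Tier 2) = 0.2·h(Tier 2) + 0.23·h(Tier 1) + 0.19·1 + 0.16·h(Escalated) + 0.22·0
h(Tier 1) = 0.23·h(Tier 2) + 0.16·h(Tier 1) + 0.17·1 + 0.19·h(Escalated) + 0.25·0
h(Escalated) = 0.21·h(Tier 2) + 0.16·h(Tier 1) + 0.26·1 + 0.18·h(Escalated) + 0.19·0
Solving: h(Tier 2) = 0.4723, h(Tier 1) = 0.4507, h(Escalated) = 0.5259.
Starting from Tier 2, the probability is 0.4723.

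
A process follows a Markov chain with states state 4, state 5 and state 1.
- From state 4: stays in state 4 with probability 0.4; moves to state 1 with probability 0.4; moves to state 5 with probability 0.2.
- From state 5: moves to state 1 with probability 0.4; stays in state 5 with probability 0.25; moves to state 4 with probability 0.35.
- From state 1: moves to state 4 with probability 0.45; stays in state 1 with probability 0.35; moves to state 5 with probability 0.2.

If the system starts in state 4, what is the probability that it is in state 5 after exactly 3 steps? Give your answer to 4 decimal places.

0.2105

Propagate the distribution vector 3 steps from state 4.
After 0 steps: (1.0000, 0.0000, 0.0000)
After 1 step: (0.4000, 0.2000, 0.4000)
After 2 steps: (0.4100, 0.2100, 0.3800)
After 3 steps: (0.4085, 0.2105, 0.3810)
P(in state 5 after 3 steps) = 0.2105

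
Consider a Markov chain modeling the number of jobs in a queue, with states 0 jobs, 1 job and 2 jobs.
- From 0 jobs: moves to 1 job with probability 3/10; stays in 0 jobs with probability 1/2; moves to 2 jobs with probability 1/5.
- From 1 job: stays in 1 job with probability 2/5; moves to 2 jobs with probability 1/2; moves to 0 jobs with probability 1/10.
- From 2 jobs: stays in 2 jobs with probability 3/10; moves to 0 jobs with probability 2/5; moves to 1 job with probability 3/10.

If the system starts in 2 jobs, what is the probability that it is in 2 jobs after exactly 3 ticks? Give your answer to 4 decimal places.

Propagate the distribution vector 3 ticks from 2 jobs.
After 0 ticks: (0.0000, 0.0000, 1.0000)
After 1 tick: (0.4000, 0.3000, 0.3000)
After 2 ticks: (0.3500, 0.3300, 0.3200)
After 3 ticks: (0.3360, 0.3330, 0.3310)
P(in 2 jobs after 3 ticks) = 0.3310

0.3310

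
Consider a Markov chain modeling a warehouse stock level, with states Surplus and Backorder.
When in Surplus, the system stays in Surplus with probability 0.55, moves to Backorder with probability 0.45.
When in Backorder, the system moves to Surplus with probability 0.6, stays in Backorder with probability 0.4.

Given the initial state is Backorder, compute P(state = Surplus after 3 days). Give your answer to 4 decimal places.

Propagate the distribution vector 3 days from Backorder.
After 0 days: (0.0000, 1.0000)
After 1 day: (0.6000, 0.4000)
After 2 days: (0.5700, 0.4300)
After 3 days: (0.5715, 0.4285)
P(in Surplus after 3 days) = 0.5715

0.5715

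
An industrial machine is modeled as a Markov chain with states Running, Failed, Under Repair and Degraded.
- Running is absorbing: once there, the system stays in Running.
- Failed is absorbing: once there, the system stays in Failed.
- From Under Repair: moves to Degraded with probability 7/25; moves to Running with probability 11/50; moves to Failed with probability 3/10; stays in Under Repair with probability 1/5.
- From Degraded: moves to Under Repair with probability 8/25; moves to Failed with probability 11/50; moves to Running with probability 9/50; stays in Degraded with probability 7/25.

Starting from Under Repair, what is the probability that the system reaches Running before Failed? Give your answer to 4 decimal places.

0.4293

Let h(s) be the probability of absorption at Running starting from transient state s. Then h(Running) = 1 and h(Failed) = 0. By first-step analysis:
h(Under Repair) = 0.22·1 + 0.3·0 + 0.2·h(Under Repair) + 0.28·h(Degraded)
h(Degraded) = 0.18·1 + 0.22·0 + 0.32·h(Under Repair) + 0.28·h(Degraded)
Solving: h(Under Repair) = 0.4293, h(Degraded) = 0.4408.
Starting from Under Repair, the probability is 0.4293.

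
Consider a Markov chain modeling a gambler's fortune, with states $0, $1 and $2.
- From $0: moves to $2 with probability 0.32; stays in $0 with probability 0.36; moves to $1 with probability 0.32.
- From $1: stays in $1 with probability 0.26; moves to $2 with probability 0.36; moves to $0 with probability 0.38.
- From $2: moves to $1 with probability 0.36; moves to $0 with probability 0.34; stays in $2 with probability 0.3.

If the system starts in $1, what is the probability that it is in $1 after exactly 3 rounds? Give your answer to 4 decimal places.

Propagate the distribution vector 3 rounds from $1.
After 0 rounds: (0.0000, 1.0000, 0.0000)
After 1 round: (0.3800, 0.2600, 0.3600)
After 2 rounds: (0.3580, 0.3188, 0.3232)
After 3 rounds: (0.3599, 0.3138, 0.3263)
P(in $1 after 3 rounds) = 0.3138

0.3138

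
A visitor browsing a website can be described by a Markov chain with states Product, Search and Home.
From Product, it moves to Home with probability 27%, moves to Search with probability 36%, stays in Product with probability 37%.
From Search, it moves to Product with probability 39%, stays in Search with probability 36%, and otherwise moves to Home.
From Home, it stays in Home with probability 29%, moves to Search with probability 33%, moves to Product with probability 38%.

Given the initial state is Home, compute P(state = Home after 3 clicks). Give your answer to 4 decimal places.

Propagate the distribution vector 3 clicks from Home.
After 0 clicks: (0.0000, 0.0000, 1.0000)
After 1 click: (0.3800, 0.3300, 0.2900)
After 2 clicks: (0.3795, 0.3513, 0.2692)
After 3 clicks: (0.3797, 0.3519, 0.2684)
P(in Home after 3 clicks) = 0.2684

0.2684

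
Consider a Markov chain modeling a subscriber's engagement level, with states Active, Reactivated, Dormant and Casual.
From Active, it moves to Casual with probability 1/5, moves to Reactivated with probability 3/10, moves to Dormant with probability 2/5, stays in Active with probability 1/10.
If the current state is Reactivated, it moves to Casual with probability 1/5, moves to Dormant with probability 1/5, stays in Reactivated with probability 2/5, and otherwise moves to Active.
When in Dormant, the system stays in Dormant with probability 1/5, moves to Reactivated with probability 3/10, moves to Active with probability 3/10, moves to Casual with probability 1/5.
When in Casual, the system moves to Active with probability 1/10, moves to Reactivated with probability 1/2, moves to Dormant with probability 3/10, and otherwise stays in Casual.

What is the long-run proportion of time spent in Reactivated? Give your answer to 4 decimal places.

0.3737

Let the stationary distribution be π with π = πP and π_1 + π_2 + π_3 + π_4 = 1.
π_1 = 0.1·π_1 + 0.2·π_2 + 0.3·π_3 + 0.1·π_4
π_2 = 0.3·π_1 + 0.4·π_2 + 0.3·π_3 + 0.5·π_4
π_3 = 0.4·π_1 + 0.2·π_2 + 0.2·π_3 + 0.3·π_4
Solving with the normalization constraint gives π = (0.1886, 0.3737, 0.2559, 0.1818).
So the stationary probability of Reactivated is 0.3737.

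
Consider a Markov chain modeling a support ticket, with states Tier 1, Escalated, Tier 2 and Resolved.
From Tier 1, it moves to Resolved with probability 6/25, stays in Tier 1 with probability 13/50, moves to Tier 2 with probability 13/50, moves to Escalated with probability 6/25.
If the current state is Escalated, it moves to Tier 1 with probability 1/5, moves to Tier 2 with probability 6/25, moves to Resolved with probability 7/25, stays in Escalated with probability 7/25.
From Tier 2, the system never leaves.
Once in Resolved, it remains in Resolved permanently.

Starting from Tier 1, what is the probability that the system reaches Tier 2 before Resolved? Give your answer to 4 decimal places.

Let h(s) be the probability of absorption at Tier 2 starting from transient state s. Then h(Tier 2) = 1 and h(Resolved) = 0. By first-step analysis:
h(Tier 1) = 0.26·h(Tier 1) + 0.24·h(Escalated) + 0.26·1 + 0.24·0
h(Escalated) = 0.2·h(Tier 1) + 0.28·h(Escalated) + 0.24·1 + 0.28·0
Solving: h(Tier 1) = 0.5050, h(Escalated) = 0.4736.
Starting from Tier 1, the probability is 0.5050.

0.5050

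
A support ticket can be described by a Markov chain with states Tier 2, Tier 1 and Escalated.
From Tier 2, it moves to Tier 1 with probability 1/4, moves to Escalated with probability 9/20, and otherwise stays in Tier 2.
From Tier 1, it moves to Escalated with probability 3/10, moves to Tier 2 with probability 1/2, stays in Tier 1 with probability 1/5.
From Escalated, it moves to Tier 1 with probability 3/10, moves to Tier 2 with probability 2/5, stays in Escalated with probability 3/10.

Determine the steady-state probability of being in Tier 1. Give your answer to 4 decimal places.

Let the stationary distribution be π with π = πP and π_1 + π_2 + π_3 = 1.
π_1 = 0.3·π_1 + 0.5·π_2 + 0.4·π_3
π_2 = 0.25·π_1 + 0.2·π_2 + 0.3·π_3
Solving with the normalization constraint gives π = (0.3868, 0.2551, 0.3580).
So the stationary probability of Tier 1 is 0.2551.

0.2551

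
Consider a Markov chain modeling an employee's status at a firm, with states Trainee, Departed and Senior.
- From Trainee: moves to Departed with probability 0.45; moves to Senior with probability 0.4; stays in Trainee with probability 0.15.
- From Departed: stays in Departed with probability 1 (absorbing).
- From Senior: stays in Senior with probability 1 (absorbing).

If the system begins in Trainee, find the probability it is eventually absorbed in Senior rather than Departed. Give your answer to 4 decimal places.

0.4706

Let h(s) be the probability of absorption at Senior starting from transient state s. Then h(Senior) = 1 and h(Departed) = 0. By first-step analysis:
h(Trainee) = 0.15·h(Trainee) + 0.45·0 + 0.4·1
Solving: h(Trainee) = 0.4706.
Starting from Trainee, the probability is 0.4706.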